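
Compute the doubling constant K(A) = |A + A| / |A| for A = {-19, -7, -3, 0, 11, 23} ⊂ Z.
K = |A + A| / |A| = 20/6 = 10/3

Enumerate A + A = {a + b : a, b ∈ A}. With |A| = 6, there are |A|^2 = 36 ordered sum pairs; collecting distinct values, A + A = {-38, -26, -22, -19, -14, -10, -8, -7, -6, -3, 0, 4, 8, 11, 16, 20, 22, 23, 34, 46}, so |A + A| = 20. Thus K = 20/6 = 10/3. For comparison, the minimum possible |A + A| over all 6-element sets is 2·6 − 1 = 11 (so min K = 11/6), attained only by arithmetic progressions.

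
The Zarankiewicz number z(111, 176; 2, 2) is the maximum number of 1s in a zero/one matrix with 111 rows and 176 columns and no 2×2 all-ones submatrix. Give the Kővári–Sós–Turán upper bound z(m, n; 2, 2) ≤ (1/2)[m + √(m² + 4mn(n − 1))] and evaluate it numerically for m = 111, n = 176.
z(111, 176; 2, 2) ≤ (1/2)[111 + √(111² + 4·111·176·175)] = (1/2)[111 + √13687521] = 1905.3325

Kővári–Sós–Turán: let r_1, ..., r_111 be the row sums and z = Σ r_i the total number of 1s. Each pair of columns can share at most one row with both entries 1 (else a 2×2 all-ones block appears), so Σ_i C(r_i, 2) ≤ C(176, 2) = 15400. By convexity Σ_i C(r_i, 2) ≥ 111·C(z/111, 2) = z(z − 111)/(2·111), giving z² − 111z − 111·176·175 ≤ 0 and hence z ≤ (1/2)[111 + √(12321 + 4·3418800)] = (1/2)[111 + √13687521] ≈ (1/2)(111 + 3699.665) = 1905.3325.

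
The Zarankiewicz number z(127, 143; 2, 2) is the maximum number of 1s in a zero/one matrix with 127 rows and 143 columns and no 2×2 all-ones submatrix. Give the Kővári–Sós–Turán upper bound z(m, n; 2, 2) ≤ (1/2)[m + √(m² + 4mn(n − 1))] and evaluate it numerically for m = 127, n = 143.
z(127, 143; 2, 2) ≤ (1/2)[127 + √(127² + 4·127·143·142)] = (1/2)[127 + √10331577] = 1670.6385

Kővári–Sós–Turán: let r_1, ..., r_127 be the row sums and z = Σ r_i the total number of 1s. Each pair of columns can share at most one row with both entries 1 (else a 2×2 all-ones block appears), so Σ_i C(r_i, 2) ≤ C(143, 2) = 10153. By convexity Σ_i C(r_i, 2) ≥ 127·C(z/127, 2) = z(z − 127)/(2·127), giving z² − 127z − 127·143·142 ≤ 0 and hence z ≤ (1/2)[127 + √(16129 + 4·2578862)] = (1/2)[127 + √10331577] ≈ (1/2)(127 + 3214.2771) = 1670.6385.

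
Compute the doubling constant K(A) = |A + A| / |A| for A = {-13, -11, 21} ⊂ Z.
K = |A + A| / |A| = 6/3 = 2

Enumerate A + A = {a + b : a, b ∈ A}. With |A| = 3, there are |A|^2 = 9 ordered sum pairs; collecting distinct values, A + A = {-26, -24, -22, 8, 10, 42}, so |A + A| = 6. Thus K = 6/3 = 2. For comparison, the minimum possible |A + A| over all 3-element sets is 2·3 − 1 = 5 (so min K = 5/3), attained only by arithmetic progressions.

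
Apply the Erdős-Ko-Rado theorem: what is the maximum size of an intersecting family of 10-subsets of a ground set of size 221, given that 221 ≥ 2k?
max |F| = C(220, 9) = 2818651865383860

Erdős-Ko-Rado (1961): when n ≥ 2k, max |F| = C(n−1, k−1). The bound is attained by the star {A : i ∈ A} for any fixed i ∈ [n]. Here C(221−1, 10−1) = C(220, 9) = 2818651865383860.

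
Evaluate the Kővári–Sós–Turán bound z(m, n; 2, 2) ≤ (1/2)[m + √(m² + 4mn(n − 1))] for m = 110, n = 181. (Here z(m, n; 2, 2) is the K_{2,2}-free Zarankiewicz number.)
z(110, 181; 2, 2) ≤ (1/2)[110 + √(110² + 4·110·181·180)] = (1/2)[110 + √14347300] = 1948.8915

Kővári–Sós–Turán: let r_1, ..., r_110 be the row sums and z = Σ r_i the total number of 1s. Each pair of columns can share at most one row with both entries 1 (else a 2×2 all-ones block appears), so Σ_i C(r_i, 2) ≤ C(181, 2) = 16290. By convexity Σ_i C(r_i, 2) ≥ 110·C(z/110, 2) = z(z − 110)/(2·110), giving z² − 110z − 110·181·180 ≤ 0 and hence z ≤ (1/2)[110 + √(12100 + 4·3583800)] = (1/2)[110 + √14347300] ≈ (1/2)(110 + 3787.783) = 1948.8915.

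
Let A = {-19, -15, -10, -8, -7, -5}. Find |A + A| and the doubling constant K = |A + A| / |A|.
K = |A + A| / |A| = 19/6

Enumerate A + A = {a + b : a, b ∈ A}. With |A| = 6, there are |A|^2 = 36 ordered sum pairs; collecting distinct values, A + A = {-38, -34, -30, -29, -27, -26, -25, -24, -23, -22, -20, -18, -17, -16, -15, -14, -13, -12, -10}, so |A + A| = 19. Thus K = 19/6. For comparison, the minimum possible |A + A| over all 6-element sets is 2·6 − 1 = 11 (so min K = 11/6), attained only by arithmetic progressions.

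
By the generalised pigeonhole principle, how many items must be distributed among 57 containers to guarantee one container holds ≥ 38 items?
n = (38 − 1)·57 + 1 = 2110

By the generalised pigeonhole principle, to guarantee some box contains ≥ r objects we need more than (r − 1) · k objects total. Threshold: n = (r − 1) · k + 1. With r = 38 and k = 57: n = 37 · 57 + 1 = 2109 + 1 = 2110. For n = 2109 = 37 · 57, we can put exactly 37 objects in every box, avoiding 38 in any single one — so 2110 is tight.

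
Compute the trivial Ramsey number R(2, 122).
R(2, 122) = 122

R(2, k) = k for all k ≥ 2: in a 2-colouring of K_k, either some edge is red (a red K_2) or all edges are blue (a blue K_k). And K_{121} coloured all-blue has no blue K_122, so R(2, 122) > 121. Hence R(2, 122) = 122.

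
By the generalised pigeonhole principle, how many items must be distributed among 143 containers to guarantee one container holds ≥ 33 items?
n = (33 − 1)·143 + 1 = 4577

By the generalised pigeonhole principle, to guarantee some box contains ≥ r objects we need more than (r − 1) · k objects total. Threshold: n = (r − 1) · k + 1. With r = 33 and k = 143: n = 32 · 143 + 1 = 4576 + 1 = 4577. For n = 4576 = 32 · 143, we can put exactly 32 objects in every box, avoiding 33 in any single one — so 4577 is tight.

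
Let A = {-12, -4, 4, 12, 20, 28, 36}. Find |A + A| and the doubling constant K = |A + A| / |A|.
K = |A + A| / |A| = 13/7

Enumerate A + A = {a + b : a, b ∈ A}. With |A| = 7, there are |A|^2 = 49 ordered sum pairs; collecting distinct values, A + A = {-24, -16, -8, 0, 8, 16, 24, 32, 40, 48, 56, 64, 72}, so |A + A| = 13. Thus K = 13/7. Here |A + A| = 2|A| − 1 = 13, the minimum possible — so K = 13/7 is minimal, which holds iff A is an arithmetic progression.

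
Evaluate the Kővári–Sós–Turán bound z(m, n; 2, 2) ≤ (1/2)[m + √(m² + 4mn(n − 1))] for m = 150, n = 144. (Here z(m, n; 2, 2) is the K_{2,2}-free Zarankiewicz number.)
z(150, 144; 2, 2) ≤ (1/2)[150 + √(150² + 4·150·144·143)] = (1/2)[150 + √12377700] = 1834.0978

Kővári–Sós–Turán: let r_1, ..., r_150 be the row sums and z = Σ r_i the total number of 1s. Each pair of columns can share at most one row with both entries 1 (else a 2×2 all-ones block appears), so Σ_i C(r_i, 2) ≤ C(144, 2) = 10296. By convexity Σ_i C(r_i, 2) ≥ 150·C(z/150, 2) = z(z − 150)/(2·150), giving z² − 150z − 150·144·143 ≤ 0 and hence z ≤ (1/2)[150 + √(22500 + 4·3088800)] = (1/2)[150 + √12377700] ≈ (1/2)(150 + 3518.1956) = 1834.0978.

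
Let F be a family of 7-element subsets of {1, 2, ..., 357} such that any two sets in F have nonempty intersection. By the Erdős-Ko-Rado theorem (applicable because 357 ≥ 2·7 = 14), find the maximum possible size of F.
max |F| = C(356, 6) = 2710026901296

Erdős-Ko-Rado (1961): when n ≥ 2k, max |F| = C(n−1, k−1). The bound is attained by the star {A : i ∈ A} for any fixed i ∈ [n]. Here C(357−1, 7−1) = C(356, 6) = 2710026901296.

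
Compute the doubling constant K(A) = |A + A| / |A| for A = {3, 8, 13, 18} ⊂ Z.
K = |A + A| / |A| = 7/4

Enumerate A + A = {a + b : a, b ∈ A}. With |A| = 4, there are |A|^2 = 16 ordered sum pairs; collecting distinct values, A + A = {6, 11, 16, 21, 26, 31, 36}, so |A + A| = 7. Thus K = 7/4. Here |A + A| = 2|A| − 1 = 7, the minimum possible — so K = 7/4 is minimal, which holds iff A is an arithmetic progression.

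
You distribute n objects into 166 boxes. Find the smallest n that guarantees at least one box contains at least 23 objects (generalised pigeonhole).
n = (23 − 1)·166 + 1 = 3653

By the generalised pigeonhole principle, to guarantee some box contains ≥ r objects we need more than (r − 1) · k objects total. Threshold: n = (r − 1) · k + 1. With r = 23 and k = 166: n = 22 · 166 + 1 = 3652 + 1 = 3653. For n = 3652 = 22 · 166, we can put exactly 22 objects in every box, avoiding 23 in any single one — so 3653 is tight.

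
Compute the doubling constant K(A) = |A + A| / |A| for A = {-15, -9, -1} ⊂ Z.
K = |A + A| / |A| = 6/3 = 2

Enumerate A + A = {a + b : a, b ∈ A}. With |A| = 3, there are |A|^2 = 9 ordered sum pairs; collecting distinct values, A + A = {-30, -24, -18, -16, -10, -2}, so |A + A| = 6. Thus K = 6/3 = 2. For comparison, the minimum possible |A + A| over all 3-element sets is 2·3 − 1 = 5 (so min K = 5/3), attained only by arithmetic progressions.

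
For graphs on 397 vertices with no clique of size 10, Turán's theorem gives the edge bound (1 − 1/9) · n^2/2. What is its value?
Turán density bound = (8/9) · 397^2/2 = 630436/9 ≈ 70048.4444

Turán's theorem: ex(n, K_{r+1}) is achieved by the complete r-partite Turán graph T(n, r) with parts as balanced as possible, and is at most (1 − 1/r) · n^2/2. For r = 9, n = 397: the density bound is (8/9) · 157609/2 = 630436/9 ≈ 70048.4444. The integer-valued extremum is e(T(397, 9)) = 70048, which is strictly less than the density bound 630436/9 since 9 ∤ 397 (the parts of T(397, 9) cannot all be equal).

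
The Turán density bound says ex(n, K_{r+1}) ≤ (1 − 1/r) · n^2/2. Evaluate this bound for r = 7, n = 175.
Turán density bound = (6/7) · 175^2/2 = 13125

Turán's theorem: ex(n, K_{r+1}) is achieved by the complete r-partite Turán graph T(n, r) with parts as balanced as possible, and is at most (1 − 1/r) · n^2/2. For r = 7, n = 175: the density bound is (6/7) · 30625/2 = 13125. Since 7 ∣ 175, the Turán graph T(175, 7) has parts of equal size 25, and its edge count e(T(175, 7)) = 13125 attains the density bound exactly.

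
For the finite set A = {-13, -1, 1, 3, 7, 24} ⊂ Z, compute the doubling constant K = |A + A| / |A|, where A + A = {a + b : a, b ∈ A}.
K = |A + A| / |A| = 19/6

Enumerate A + A = {a + b : a, b ∈ A}. With |A| = 6, there are |A|^2 = 36 ordered sum pairs; collecting distinct values, A + A = {-26, -14, -12, -10, -6, -2, 0, 2, 4, 6, 8, 10, 11, 14, 23, 25, 27, 31, 48}, so |A + A| = 19. Thus K = 19/6. For comparison, the minimum possible |A + A| over all 6-element sets is 2·6 − 1 = 11 (so min K = 11/6), attained only by arithmetic progressions.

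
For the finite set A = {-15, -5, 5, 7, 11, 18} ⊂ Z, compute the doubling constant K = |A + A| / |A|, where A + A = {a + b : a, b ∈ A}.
K = |A + A| / |A| = 20/6 = 10/3

Enumerate A + A = {a + b : a, b ∈ A}. With |A| = 6, there are |A|^2 = 36 ordered sum pairs; collecting distinct values, A + A = {-30, -20, -10, -8, -4, 0, 2, 3, 6, 10, 12, 13, 14, 16, 18, 22, 23, 25, 29, 36}, so |A + A| = 20. Thus K = 20/6 = 10/3. For comparison, the minimum possible |A + A| over all 6-element sets is 2·6 − 1 = 11 (so min K = 11/6), attained only by arithmetic progressions.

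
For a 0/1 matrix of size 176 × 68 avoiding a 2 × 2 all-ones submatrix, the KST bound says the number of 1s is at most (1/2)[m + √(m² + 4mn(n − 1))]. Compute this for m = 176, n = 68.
z(176, 68; 2, 2) ≤ (1/2)[176 + √(176² + 4·176·68·67)] = (1/2)[176 + √3238400] = 987.7778

Kővári–Sós–Turán: let r_1, ..., r_176 be the row sums and z = Σ r_i the total number of 1s. Each pair of columns can share at most one row with both entries 1 (else a 2×2 all-ones block appears), so Σ_i C(r_i, 2) ≤ C(68, 2) = 2278. By convexity Σ_i C(r_i, 2) ≥ 176·C(z/176, 2) = z(z − 176)/(2·176), giving z² − 176z − 176·68·67 ≤ 0 and hence z ≤ (1/2)[176 + √(30976 + 4·801856)] = (1/2)[176 + √3238400] ≈ (1/2)(176 + 1799.5555) = 987.7778.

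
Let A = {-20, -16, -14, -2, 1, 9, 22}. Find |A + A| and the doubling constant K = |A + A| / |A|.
K = |A + A| / |A| = 27/7

Enumerate A + A = {a + b : a, b ∈ A}. With |A| = 7, there are |A|^2 = 49 ordered sum pairs; collecting distinct values, A + A = {-40, -36, -34, -32, -30, -28, -22, -19, -18, -16, -15, -13, -11, -7, -5, -4, -1, 2, 6, 7, 8, 10, 18, 20, 23, 31, 44}, so |A + A| = 27. Thus K = 27/7. For comparison, the minimum possible |A + A| over all 7-element sets is 2·7 − 1 = 13 (so min K = 13/7), attained only by arithmetic progressions.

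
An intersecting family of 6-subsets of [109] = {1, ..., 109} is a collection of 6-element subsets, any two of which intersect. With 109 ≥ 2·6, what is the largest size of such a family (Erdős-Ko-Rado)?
max |F| = C(108, 5) = 111469176

Erdős-Ko-Rado (1961): when n ≥ 2k, max |F| = C(n−1, k−1). The bound is attained by the star {A : i ∈ A} for any fixed i ∈ [n]. Here C(109−1, 6−1) = C(108, 5) = 111469176.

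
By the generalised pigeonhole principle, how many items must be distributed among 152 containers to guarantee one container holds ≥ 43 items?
n = (43 − 1)·152 + 1 = 6385

By the generalised pigeonhole principle, to guarantee some box contains ≥ r objects we need more than (r − 1) · k objects total. Threshold: n = (r − 1) · k + 1. With r = 43 and k = 152: n = 42 · 152 + 1 = 6384 + 1 = 6385. For n = 6384 = 42 · 152, we can put exactly 42 objects in every box, avoiding 43 in any single one — so 6385 is tight.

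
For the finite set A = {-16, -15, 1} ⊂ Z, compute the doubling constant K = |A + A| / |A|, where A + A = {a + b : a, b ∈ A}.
K = |A + A| / |A| = 6/3 = 2

Enumerate A + A = {a + b : a, b ∈ A}. With |A| = 3, there are |A|^2 = 9 ordered sum pairs; collecting distinct values, A + A = {-32, -31, -30, -15, -14, 2}, so |A + A| = 6. Thus K = 6/3 = 2. For comparison, the minimum possible |A + A| over all 3-element sets is 2·3 − 1 = 5 (so min K = 5/3), attained only by arithmetic progressions.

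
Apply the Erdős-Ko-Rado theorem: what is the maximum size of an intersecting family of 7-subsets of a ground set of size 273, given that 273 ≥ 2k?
max |F| = C(272, 6) = 532068806088

Erdős-Ko-Rado (1961): when n ≥ 2k, max |F| = C(n−1, k−1). The bound is attained by the star {A : i ∈ A} for any fixed i ∈ [n]. Here C(273−1, 7−1) = C(272, 6) = 532068806088.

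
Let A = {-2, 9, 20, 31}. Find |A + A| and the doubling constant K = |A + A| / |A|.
K = |A + A| / |A| = 7/4

Enumerate A + A = {a + b : a, b ∈ A}. With |A| = 4, there are |A|^2 = 16 ordered sum pairs; collecting distinct values, A + A = {-4, 7, 18, 29, 40, 51, 62}, so |A + A| = 7. Thus K = 7/4. Here |A + A| = 2|A| − 1 = 7, the minimum possible — so K = 7/4 is minimal, which holds iff A is an arithmetic progression.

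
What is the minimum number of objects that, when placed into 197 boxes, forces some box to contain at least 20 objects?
n = (20 − 1)·197 + 1 = 3744

By the generalised pigeonhole principle, to guarantee some box contains ≥ r objects we need more than (r − 1) · k objects total. Threshold: n = (r − 1) · k + 1. With r = 20 and k = 197: n = 19 · 197 + 1 = 3743 + 1 = 3744. For n = 3743 = 19 · 197, we can put exactly 19 objects in every box, avoiding 20 in any single one — so 3744 is tight.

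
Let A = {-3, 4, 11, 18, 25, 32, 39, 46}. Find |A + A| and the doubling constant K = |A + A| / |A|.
K = |A + A| / |A| = 15/8

Enumerate A + A = {a + b : a, b ∈ A}. With |A| = 8, there are |A|^2 = 64 ordered sum pairs; collecting distinct values, A + A = {-6, 1, 8, 15, 22, 29, 36, 43, 50, 57, 64, 71, 78, 85, 92}, so |A + A| = 15. Thus K = 15/8. Here |A + A| = 2|A| − 1 = 15, the minimum possible — so K = 15/8 is minimal, which holds iff A is an arithmetic progression.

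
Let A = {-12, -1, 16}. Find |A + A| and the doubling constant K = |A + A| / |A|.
K = |A + A| / |A| = 6/3 = 2

Enumerate A + A = {a + b : a, b ∈ A}. With |A| = 3, there are |A|^2 = 9 ordered sum pairs; collecting distinct values, A + A = {-24, -13, -2, 4, 15, 32}, so |A + A| = 6. Thus K = 6/3 = 2. For comparison, the minimum possible |A + A| over all 3-element sets is 2·3 − 1 = 5 (so min K = 5/3), attained only by arithmetic progressions.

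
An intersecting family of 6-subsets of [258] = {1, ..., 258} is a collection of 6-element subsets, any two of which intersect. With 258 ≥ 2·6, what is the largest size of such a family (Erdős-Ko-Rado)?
max |F| = C(257, 5) = 8984341696

The Erdős-Ko-Rado theorem states: for n ≥ 2k, an intersecting family of k-subsets of an n-element set has size at most C(n − 1, k − 1), with equality for 'star' families {A ⊆ [n] : |A| = k, i ∈ A} (fix an element i). For n = 258, k = 6: C(257, 5) = 8984341696.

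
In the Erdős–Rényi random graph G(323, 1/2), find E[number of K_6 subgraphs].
E[# K_6] = C(323, 6) · (1/2)^C(6, 2) = 1505215602352 / 2^15 = 94075975147/2048 ≈ 45935534.739746

For each 6-subset S of vertices (there are C(323, 6) = 1505215602352 such S), let X_S = 1 if S induces a K_6 (all C(6, 2) = 15 edges present). Then P(X_S = 1) = (1/2)^15 = 1/32768. By linearity of expectation, E[# K_6] = C(323, 6) · (1/2)^15 = 1505215602352 / 32768 = 94075975147/2048 ≈ 45935534.739746.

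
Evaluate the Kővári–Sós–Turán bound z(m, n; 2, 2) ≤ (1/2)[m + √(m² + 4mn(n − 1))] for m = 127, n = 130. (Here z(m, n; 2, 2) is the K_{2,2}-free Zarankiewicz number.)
z(127, 130; 2, 2) ≤ (1/2)[127 + √(127² + 4·127·130·129)] = (1/2)[127 + √8535289] = 1524.2608

Kővári–Sós–Turán: let r_1, ..., r_127 be the row sums and z = Σ r_i the total number of 1s. Each pair of columns can share at most one row with both entries 1 (else a 2×2 all-ones block appears), so Σ_i C(r_i, 2) ≤ C(130, 2) = 8385. By convexity Σ_i C(r_i, 2) ≥ 127·C(z/127, 2) = z(z − 127)/(2·127), giving z² − 127z − 127·130·129 ≤ 0 and hence z ≤ (1/2)[127 + √(16129 + 4·2129790)] = (1/2)[127 + √8535289] ≈ (1/2)(127 + 2921.5217) = 1524.2608.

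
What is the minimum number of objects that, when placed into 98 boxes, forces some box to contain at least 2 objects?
n = (2 − 1)·98 + 1 = 99

By the generalised pigeonhole principle, to guarantee some box contains ≥ r objects we need more than (r − 1) · k objects total. Threshold: n = (r − 1) · k + 1. With r = 2 and k = 98: n = 1 · 98 + 1 = 98 + 1 = 99. For n = 98 = 1 · 98, we can put exactly 1 objects in every box, avoiding 2 in any single one — so 99 is tight.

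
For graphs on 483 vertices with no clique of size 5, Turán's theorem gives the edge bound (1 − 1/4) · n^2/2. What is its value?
Turán density bound = (3/4) · 483^2/2 = 699867/8 ≈ 87483.375

Turán's theorem: ex(n, K_{r+1}) is achieved by the complete r-partite Turán graph T(n, r) with parts as balanced as possible, and is at most (1 − 1/r) · n^2/2. For r = 4, n = 483: the density bound is (3/4) · 233289/2 = 699867/8 ≈ 87483.375. The integer-valued extremum is e(T(483, 4)) = 87483, which is strictly less than the density bound 699867/8 since 4 ∤ 483 (the parts of T(483, 4) cannot all be equal).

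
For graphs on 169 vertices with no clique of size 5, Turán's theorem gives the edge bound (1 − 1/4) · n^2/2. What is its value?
Turán density bound = (3/4) · 169^2/2 = 85683/8 ≈ 10710.375

Turán's theorem: ex(n, K_{r+1}) is achieved by the complete r-partite Turán graph T(n, r) with parts as balanced as possible, and is at most (1 − 1/r) · n^2/2. For r = 4, n = 169: the density bound is (3/4) · 28561/2 = 85683/8 ≈ 10710.375. The integer-valued extremum is e(T(169, 4)) = 10710, which is strictly less than the density bound 85683/8 since 4 ∤ 169 (the parts of T(169, 4) cannot all be equal).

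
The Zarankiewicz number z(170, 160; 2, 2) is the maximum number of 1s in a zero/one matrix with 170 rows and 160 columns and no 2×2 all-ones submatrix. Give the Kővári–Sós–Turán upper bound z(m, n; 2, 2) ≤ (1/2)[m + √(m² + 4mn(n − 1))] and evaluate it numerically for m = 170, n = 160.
z(170, 160; 2, 2) ≤ (1/2)[170 + √(170² + 4·170·160·159)] = (1/2)[170 + √17328100] = 2166.3517

Kővári–Sós–Turán: let r_1, ..., r_170 be the row sums and z = Σ r_i the total number of 1s. Each pair of columns can share at most one row with both entries 1 (else a 2×2 all-ones block appears), so Σ_i C(r_i, 2) ≤ C(160, 2) = 12720. By convexity Σ_i C(r_i, 2) ≥ 170·C(z/170, 2) = z(z − 170)/(2·170), giving z² − 170z − 170·160·159 ≤ 0 and hence z ≤ (1/2)[170 + √(28900 + 4·4324800)] = (1/2)[170 + √17328100] ≈ (1/2)(170 + 4162.7034) = 2166.3517.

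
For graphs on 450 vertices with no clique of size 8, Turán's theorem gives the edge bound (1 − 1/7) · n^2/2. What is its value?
Turán density bound = (6/7) · 450^2/2 = 607500/7 ≈ 86785.7143

Turán's theorem: ex(n, K_{r+1}) is achieved by the complete r-partite Turán graph T(n, r) with parts as balanced as possible, and is at most (1 − 1/r) · n^2/2. For r = 7, n = 450: the density bound is (6/7) · 202500/2 = 607500/7 ≈ 86785.7143. The integer-valued extremum is e(T(450, 7)) = 86785, which is strictly less than the density bound 607500/7 since 7 ∤ 450 (the parts of T(450, 7) cannot all be equal).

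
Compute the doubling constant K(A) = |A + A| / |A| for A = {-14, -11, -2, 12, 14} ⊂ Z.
K = |A + A| / |A| = 15/5 = 3

Enumerate A + A = {a + b : a, b ∈ A}. With |A| = 5, there are |A|^2 = 25 ordered sum pairs; collecting distinct values, A + A = {-28, -25, -22, -16, -13, -4, -2, 0, 1, 3, 10, 12, 24, 26, 28}, so |A + A| = 15. Thus K = 15/5 = 3. For comparison, the minimum possible |A + A| over all 5-element sets is 2·5 − 1 = 9 (so min K = 9/5), attained only by arithmetic progressions.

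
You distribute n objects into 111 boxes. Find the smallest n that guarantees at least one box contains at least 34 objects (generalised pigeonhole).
n = (34 − 1)·111 + 1 = 3664

By the generalised pigeonhole principle, to guarantee some box contains ≥ r objects we need more than (r − 1) · k objects total. Threshold: n = (r − 1) · k + 1. With r = 34 and k = 111: n = 33 · 111 + 1 = 3663 + 1 = 3664. For n = 3663 = 33 · 111, we can put exactly 33 objects in every box, avoiding 34 in any single one — so 3664 is tight.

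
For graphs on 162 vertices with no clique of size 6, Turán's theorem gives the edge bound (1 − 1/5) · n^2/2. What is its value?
Turán density bound = (4/5) · 162^2/2 = 52488/5 ≈ 10497.6

Turán's theorem: ex(n, K_{r+1}) is achieved by the complete r-partite Turán graph T(n, r) with parts as balanced as possible, and is at most (1 − 1/r) · n^2/2. For r = 5, n = 162: the density bound is (4/5) · 26244/2 = 52488/5 ≈ 10497.6. The integer-valued extremum is e(T(162, 5)) = 10497, which is strictly less than the density bound 52488/5 since 5 ∤ 162 (the parts of T(162, 5) cannot all be equal).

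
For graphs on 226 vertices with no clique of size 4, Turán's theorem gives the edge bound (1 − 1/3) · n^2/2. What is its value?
Turán density bound = (2/3) · 226^2/2 = 51076/3 ≈ 17025.3333

Turán's theorem: ex(n, K_{r+1}) is achieved by the complete r-partite Turán graph T(n, r) with parts as balanced as possible, and is at most (1 − 1/r) · n^2/2. For r = 3, n = 226: the density bound is (2/3) · 51076/2 = 51076/3 ≈ 17025.3333. The integer-valued extremum is e(T(226, 3)) = 17025, which is strictly less than the density bound 51076/3 since 3 ∤ 226 (the parts of T(226, 3) cannot all be equal).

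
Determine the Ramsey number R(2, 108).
R(2, 108) = 108

R(2, k) = k for all k ≥ 2: in a 2-colouring of K_k, either some edge is red (a red K_2) or all edges are blue (a blue K_k). And K_{107} coloured all-blue has no blue K_108, so R(2, 108) > 107. Hence R(2, 108) = 108.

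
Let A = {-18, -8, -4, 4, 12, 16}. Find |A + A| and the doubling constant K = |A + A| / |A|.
K = |A + A| / |A| = 19/6

Enumerate A + A = {a + b : a, b ∈ A}. With |A| = 6, there are |A|^2 = 36 ordered sum pairs; collecting distinct values, A + A = {-36, -26, -22, -16, -14, -12, -8, -6, -4, -2, 0, 4, 8, 12, 16, 20, 24, 28, 32}, so |A + A| = 19. Thus K = 19/6. For comparison, the minimum possible |A + A| over all 6-element sets is 2·6 − 1 = 11 (so min K = 11/6), attained only by arithmetic progressions.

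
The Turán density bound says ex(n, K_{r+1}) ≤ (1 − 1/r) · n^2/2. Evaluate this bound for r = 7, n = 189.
Turán density bound = (6/7) · 189^2/2 = 15309

Turán's theorem: ex(n, K_{r+1}) is achieved by the complete r-partite Turán graph T(n, r) with parts as balanced as possible, and is at most (1 − 1/r) · n^2/2. For r = 7, n = 189: the density bound is (6/7) · 35721/2 = 15309. Since 7 ∣ 189, the Turán graph T(189, 7) has parts of equal size 27, and its edge count e(T(189, 7)) = 15309 attains the density bound exactly.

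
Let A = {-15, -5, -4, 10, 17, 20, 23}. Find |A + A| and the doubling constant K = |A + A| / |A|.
K = |A + A| / |A| = 26/7

Enumerate A + A = {a + b : a, b ∈ A}. With |A| = 7, there are |A|^2 = 49 ordered sum pairs; collecting distinct values, A + A = {-30, -20, -19, -10, -9, -8, -5, 2, 5, 6, 8, 12, 13, 15, 16, 18, 19, 20, 27, 30, 33, 34, 37, 40, 43, 46}, so |A + A| = 26. Thus K = 26/7. For comparison, the minimum possible |A + A| over all 7-element sets is 2·7 − 1 = 13 (so min K = 13/7), attained only by arithmetic progressions.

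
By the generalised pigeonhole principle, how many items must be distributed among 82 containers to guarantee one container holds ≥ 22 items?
n = (22 − 1)·82 + 1 = 1723

By the generalised pigeonhole principle, to guarantee some box contains ≥ r objects we need more than (r − 1) · k objects total. Threshold: n = (r − 1) · k + 1. With r = 22 and k = 82: n = 21 · 82 + 1 = 1722 + 1 = 1723. For n = 1722 = 21 · 82, we can put exactly 21 objects in every box, avoiding 22 in any single one — so 1723 is tight.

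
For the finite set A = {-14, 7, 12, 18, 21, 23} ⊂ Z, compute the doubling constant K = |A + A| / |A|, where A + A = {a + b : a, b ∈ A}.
K = |A + A| / |A| = 20/6 = 10/3

Enumerate A + A = {a + b : a, b ∈ A}. With |A| = 6, there are |A|^2 = 36 ordered sum pairs; collecting distinct values, A + A = {-28, -7, -2, 4, 7, 9, 14, 19, 24, 25, 28, 30, 33, 35, 36, 39, 41, 42, 44, 46}, so |A + A| = 20. Thus K = 20/6 = 10/3. For comparison, the minimum possible |A + A| over all 6-element sets is 2·6 − 1 = 11 (so min K = 11/6), attained only by arithmetic progressions.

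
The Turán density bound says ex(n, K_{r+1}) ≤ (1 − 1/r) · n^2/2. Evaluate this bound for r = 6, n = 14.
Turán density bound = (5/6) · 14^2/2 = 245/3 ≈ 81.6667

Turán's theorem: ex(n, K_{r+1}) is achieved by the complete r-partite Turán graph T(n, r) with parts as balanced as possible, and is at most (1 − 1/r) · n^2/2. For r = 6, n = 14: the density bound is (5/6) · 196/2 = 245/3 ≈ 81.6667. The integer-valued extremum is e(T(14, 6)) = 81, which is strictly less than the density bound 245/3 since 6 ∤ 14 (the parts of T(14, 6) cannot all be equal).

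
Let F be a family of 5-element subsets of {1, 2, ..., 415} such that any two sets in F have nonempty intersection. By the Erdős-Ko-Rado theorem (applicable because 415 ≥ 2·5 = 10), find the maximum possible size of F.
max |F| = C(414, 4) = 1206363501

Erdős-Ko-Rado (1961): when n ≥ 2k, max |F| = C(n−1, k−1). The bound is attained by the star {A : i ∈ A} for any fixed i ∈ [n]. Here C(415−1, 5−1) = C(414, 4) = 1206363501.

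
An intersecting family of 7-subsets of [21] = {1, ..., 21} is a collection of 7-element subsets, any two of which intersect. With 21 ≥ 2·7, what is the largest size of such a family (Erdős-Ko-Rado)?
max |F| = C(20, 6) = 38760

The Erdős-Ko-Rado theorem states: for n ≥ 2k, an intersecting family of k-subsets of an n-element set has size at most C(n − 1, k − 1), with equality for 'star' families {A ⊆ [n] : |A| = k, i ∈ A} (fix an element i). For n = 21, k = 7: C(20, 6) = 38760.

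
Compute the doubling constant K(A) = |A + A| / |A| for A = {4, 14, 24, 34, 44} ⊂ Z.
K = |A + A| / |A| = 9/5

Enumerate A + A = {a + b : a, b ∈ A}. With |A| = 5, there are |A|^2 = 25 ordered sum pairs; collecting distinct values, A + A = {8, 18, 28, 38, 48, 58, 68, 78, 88}, so |A + A| = 9. Thus K = 9/5. Here |A + A| = 2|A| − 1 = 9, the minimum possible — so K = 9/5 is minimal, which holds iff A is an arithmetic progression.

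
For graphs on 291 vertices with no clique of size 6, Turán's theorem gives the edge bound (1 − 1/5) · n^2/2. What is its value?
Turán density bound = (4/5) · 291^2/2 = 169362/5 ≈ 33872.4

Turán's theorem: ex(n, K_{r+1}) is achieved by the complete r-partite Turán graph T(n, r) with parts as balanced as possible, and is at most (1 − 1/r) · n^2/2. For r = 5, n = 291: the density bound is (4/5) · 84681/2 = 169362/5 ≈ 33872.4. The integer-valued extremum is e(T(291, 5)) = 33872, which is strictly less than the density bound 169362/5 since 5 ∤ 291 (the parts of T(291, 5) cannot all be equal).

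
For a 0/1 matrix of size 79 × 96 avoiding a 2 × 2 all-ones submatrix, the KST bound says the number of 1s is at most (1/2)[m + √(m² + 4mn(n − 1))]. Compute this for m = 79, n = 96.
z(79, 96; 2, 2) ≤ (1/2)[79 + √(79² + 4·79·96·95)] = (1/2)[79 + √2888161] = 889.2295

Kővári–Sós–Turán: let r_1, ..., r_79 be the row sums and z = Σ r_i the total number of 1s. Each pair of columns can share at most one row with both entries 1 (else a 2×2 all-ones block appears), so Σ_i C(r_i, 2) ≤ C(96, 2) = 4560. By convexity Σ_i C(r_i, 2) ≥ 79·C(z/79, 2) = z(z − 79)/(2·79), giving z² − 79z − 79·96·95 ≤ 0 and hence z ≤ (1/2)[79 + √(6241 + 4·720480)] = (1/2)[79 + √2888161] ≈ (1/2)(79 + 1699.459) = 889.2295.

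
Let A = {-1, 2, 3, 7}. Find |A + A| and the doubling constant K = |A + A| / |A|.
K = |A + A| / |A| = 9/4

Enumerate A + A = {a + b : a, b ∈ A}. With |A| = 4, there are |A|^2 = 16 ordered sum pairs; collecting distinct values, A + A = {-2, 1, 2, 4, 5, 6, 9, 10, 14}, so |A + A| = 9. Thus K = 9/4. For comparison, the minimum possible |A + A| over all 4-element sets is 2·4 − 1 = 7 (so min K = 7/4), attained only by arithmetic progressions.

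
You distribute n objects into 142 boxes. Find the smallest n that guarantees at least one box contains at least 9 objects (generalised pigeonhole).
n = (9 − 1)·142 + 1 = 1137

By the generalised pigeonhole principle, to guarantee some box contains ≥ r objects we need more than (r − 1) · k objects total. Threshold: n = (r − 1) · k + 1. With r = 9 and k = 142: n = 8 · 142 + 1 = 1136 + 1 = 1137. For n = 1136 = 8 · 142, we can put exactly 8 objects in every box, avoiding 9 in any single one — so 1137 is tight.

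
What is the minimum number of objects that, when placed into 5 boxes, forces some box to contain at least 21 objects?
n = (21 − 1)·5 + 1 = 101

By the generalised pigeonhole principle, to guarantee some box contains ≥ r objects we need more than (r − 1) · k objects total. Threshold: n = (r − 1) · k + 1. With r = 21 and k = 5: n = 20 · 5 + 1 = 100 + 1 = 101. For n = 100 = 20 · 5, we can put exactly 20 objects in every box, avoiding 21 in any single one — so 101 is tight.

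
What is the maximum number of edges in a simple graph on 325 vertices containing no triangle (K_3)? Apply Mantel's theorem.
ex(325, K_3) = ⌊325^2/4⌋ = 26406

Mantel (1907): a triangle-free graph on n vertices has at most ⌊n^2/4⌋ edges, with equality for the complete bipartite graph K_{⌊n/2⌋, ⌈n/2⌉}. For n = 325: ⌊325^2/4⌋ = ⌊105625/4⌋ = 26406. The extremal graph is K_{162, 163}, which has 162·163 = 26406 edges.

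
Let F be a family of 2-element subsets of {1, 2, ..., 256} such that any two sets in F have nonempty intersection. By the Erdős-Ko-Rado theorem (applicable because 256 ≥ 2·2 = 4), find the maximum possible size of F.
max |F| = C(255, 1) = 255

The Erdős-Ko-Rado theorem states: for n ≥ 2k, an intersecting family of k-subsets of an n-element set has size at most C(n − 1, k − 1), with equality for 'star' families {A ⊆ [n] : |A| = k, i ∈ A} (fix an element i). For n = 256, k = 2: C(255, 1) = 255.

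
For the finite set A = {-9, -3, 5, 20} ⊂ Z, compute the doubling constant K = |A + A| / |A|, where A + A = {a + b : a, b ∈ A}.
K = |A + A| / |A| = 10/4 = 5/2

Enumerate A + A = {a + b : a, b ∈ A}. With |A| = 4, there are |A|^2 = 16 ordered sum pairs; collecting distinct values, A + A = {-18, -12, -6, -4, 2, 10, 11, 17, 25, 40}, so |A + A| = 10. Thus K = 10/4 = 5/2. For comparison, the minimum possible |A + A| over all 4-element sets is 2·4 − 1 = 7 (so min K = 7/4), attained only by arithmetic progressions.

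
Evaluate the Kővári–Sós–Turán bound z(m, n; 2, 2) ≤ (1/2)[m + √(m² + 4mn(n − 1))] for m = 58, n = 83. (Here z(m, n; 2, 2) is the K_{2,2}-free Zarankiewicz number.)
z(58, 83; 2, 2) ≤ (1/2)[58 + √(58² + 4·58·83·82)] = (1/2)[58 + √1582356] = 657.9587

Kővári–Sós–Turán: let r_1, ..., r_58 be the row sums and z = Σ r_i the total number of 1s. Each pair of columns can share at most one row with both entries 1 (else a 2×2 all-ones block appears), so Σ_i C(r_i, 2) ≤ C(83, 2) = 3403. By convexity Σ_i C(r_i, 2) ≥ 58·C(z/58, 2) = z(z − 58)/(2·58), giving z² − 58z − 58·83·82 ≤ 0 and hence z ≤ (1/2)[58 + √(3364 + 4·394748)] = (1/2)[58 + √1582356] ≈ (1/2)(58 + 1257.9173) = 657.9587.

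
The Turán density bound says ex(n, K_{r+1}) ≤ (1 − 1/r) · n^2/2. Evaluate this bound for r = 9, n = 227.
Turán density bound = (8/9) · 227^2/2 = 206116/9 ≈ 22901.7778

Turán's theorem: ex(n, K_{r+1}) is achieved by the complete r-partite Turán graph T(n, r) with parts as balanced as possible, and is at most (1 − 1/r) · n^2/2. For r = 9, n = 227: the density bound is (8/9) · 51529/2 = 206116/9 ≈ 22901.7778. The integer-valued extremum is e(T(227, 9)) = 22901, which is strictly less than the density bound 206116/9 since 9 ∤ 227 (the parts of T(227, 9) cannot all be equal).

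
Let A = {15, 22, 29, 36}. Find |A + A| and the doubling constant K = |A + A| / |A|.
K = |A + A| / |A| = 7/4

Enumerate A + A = {a + b : a, b ∈ A}. With |A| = 4, there are |A|^2 = 16 ordered sum pairs; collecting distinct values, A + A = {30, 37, 44, 51, 58, 65, 72}, so |A + A| = 7. Thus K = 7/4. Here |A + A| = 2|A| − 1 = 7, the minimum possible — so K = 7/4 is minimal, which holds iff A is an arithmetic progression.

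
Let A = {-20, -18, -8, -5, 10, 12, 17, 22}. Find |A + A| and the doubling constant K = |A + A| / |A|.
K = |A + A| / |A| = 31/8

Enumerate A + A = {a + b : a, b ∈ A}. With |A| = 8, there are |A|^2 = 64 ordered sum pairs; collecting distinct values, A + A = {-40, -38, -36, -28, -26, -25, -23, -16, -13, -10, -8, -6, -3, -1, 2, 4, 5, 7, 9, 12, 14, 17, 20, 22, 24, 27, 29, 32, 34, 39, 44}, so |A + A| = 31. Thus K = 31/8. For comparison, the minimum possible |A + A| over all 8-element sets is 2·8 − 1 = 15 (so min K = 15/8), attained only by arithmetic progressions.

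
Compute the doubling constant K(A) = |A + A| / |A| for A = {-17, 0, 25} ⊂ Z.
K = |A + A| / |A| = 6/3 = 2

Enumerate A + A = {a + b : a, b ∈ A}. With |A| = 3, there are |A|^2 = 9 ordered sum pairs; collecting distinct values, A + A = {-34, -17, 0, 8, 25, 50}, so |A + A| = 6. Thus K = 6/3 = 2. For comparison, the minimum possible |A + A| over all 3-element sets is 2·3 − 1 = 5 (so min K = 5/3), attained only by arithmetic progressions.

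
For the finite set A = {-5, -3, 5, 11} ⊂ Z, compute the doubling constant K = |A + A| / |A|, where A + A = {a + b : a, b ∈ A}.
K = |A + A| / |A| = 10/4 = 5/2

Enumerate A + A = {a + b : a, b ∈ A}. With |A| = 4, there are |A|^2 = 16 ordered sum pairs; collecting distinct values, A + A = {-10, -8, -6, 0, 2, 6, 8, 10, 16, 22}, so |A + A| = 10. Thus K = 10/4 = 5/2. For comparison, the minimum possible |A + A| over all 4-element sets is 2·4 − 1 = 7 (so min K = 7/4), attained only by arithmetic progressions.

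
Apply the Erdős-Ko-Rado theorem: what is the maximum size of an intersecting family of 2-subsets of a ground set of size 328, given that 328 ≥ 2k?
max |F| = C(327, 1) = 327

The Erdős-Ko-Rado theorem states: for n ≥ 2k, an intersecting family of k-subsets of an n-element set has size at most C(n − 1, k − 1), with equality for 'star' families {A ⊆ [n] : |A| = k, i ∈ A} (fix an element i). For n = 328, k = 2: C(327, 1) = 327.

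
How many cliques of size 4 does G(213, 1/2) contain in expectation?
E[# K_4] = C(213, 4) · (1/2)^C(4, 2) = 83369265 / 2^6 = 1302644.765625

For each 4-subset S of vertices (there are C(213, 4) = 83369265 such S), let X_S = 1 if S induces a K_4 (all C(4, 2) = 6 edges present). Then P(X_S = 1) = (1/2)^6 = 1/64. By linearity of expectation, E[# K_4] = C(213, 4) · (1/2)^6 = 83369265 / 64 = 1302644.765625.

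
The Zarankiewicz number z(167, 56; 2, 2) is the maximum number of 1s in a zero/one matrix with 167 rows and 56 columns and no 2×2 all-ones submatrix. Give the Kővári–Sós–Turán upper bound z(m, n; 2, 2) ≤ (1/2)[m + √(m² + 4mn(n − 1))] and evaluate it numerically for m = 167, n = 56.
z(167, 56; 2, 2) ≤ (1/2)[167 + √(167² + 4·167·56·55)] = (1/2)[167 + √2085329] = 805.5334

Kővári–Sós–Turán: let r_1, ..., r_167 be the row sums and z = Σ r_i the total number of 1s. Each pair of columns can share at most one row with both entries 1 (else a 2×2 all-ones block appears), so Σ_i C(r_i, 2) ≤ C(56, 2) = 1540. By convexity Σ_i C(r_i, 2) ≥ 167·C(z/167, 2) = z(z − 167)/(2·167), giving z² − 167z − 167·56·55 ≤ 0 and hence z ≤ (1/2)[167 + √(27889 + 4·514360)] = (1/2)[167 + √2085329] ≈ (1/2)(167 + 1444.0668) = 805.5334.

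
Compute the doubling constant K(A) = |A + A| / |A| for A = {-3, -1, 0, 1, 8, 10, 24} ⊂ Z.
K = |A + A| / |A| = 24/7

Enumerate A + A = {a + b : a, b ∈ A}. With |A| = 7, there are |A|^2 = 49 ordered sum pairs; collecting distinct values, A + A = {-6, -4, -3, -2, -1, 0, 1, 2, 5, 7, 8, 9, 10, 11, 16, 18, 20, 21, 23, 24, 25, 32, 34, 48}, so |A + A| = 24. Thus K = 24/7. For comparison, the minimum possible |A + A| over all 7-element sets is 2·7 − 1 = 13 (so min K = 13/7), attained only by arithmetic progressions.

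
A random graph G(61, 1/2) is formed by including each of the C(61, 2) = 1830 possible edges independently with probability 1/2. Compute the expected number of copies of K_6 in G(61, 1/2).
E[# K_6] = C(61, 6) · (1/2)^C(6, 2) = 55525372 / 2^15 = 13881343/8192 ≈ 1694.499878

For each 6-subset S of vertices (there are C(61, 6) = 55525372 such S), let X_S = 1 if S induces a K_6 (all C(6, 2) = 15 edges present). Then P(X_S = 1) = (1/2)^15 = 1/32768. By linearity of expectation, E[# K_6] = C(61, 6) · (1/2)^15 = 55525372 / 32768 = 13881343/8192 ≈ 1694.499878.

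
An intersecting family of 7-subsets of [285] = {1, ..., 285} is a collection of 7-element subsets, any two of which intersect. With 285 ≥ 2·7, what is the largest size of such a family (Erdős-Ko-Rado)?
max |F| = C(284, 6) = 691018925604

Erdős-Ko-Rado (1961): when n ≥ 2k, max |F| = C(n−1, k−1). The bound is attained by the star {A : i ∈ A} for any fixed i ∈ [n]. Here C(285−1, 7−1) = C(284, 6) = 691018925604.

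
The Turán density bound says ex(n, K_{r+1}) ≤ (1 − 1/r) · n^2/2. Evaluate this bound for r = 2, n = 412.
Turán density bound = (1/2) · 412^2/2 = 42436

Turán's theorem: ex(n, K_{r+1}) is achieved by the complete r-partite Turán graph T(n, r) with parts as balanced as possible, and is at most (1 − 1/r) · n^2/2. For r = 2, n = 412: the density bound is (1/2) · 169744/2 = 42436. Since 2 ∣ 412, the Turán graph T(412, 2) has parts of equal size 206, and its edge count e(T(412, 2)) = 42436 attains the density bound exactly.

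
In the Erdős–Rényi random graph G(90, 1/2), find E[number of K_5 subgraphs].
E[# K_5] = C(90, 5) · (1/2)^C(5, 2) = 43949268 / 2^10 = 10987317/256 ≈ 42919.207031

For each 5-subset S of vertices (there are C(90, 5) = 43949268 such S), let X_S = 1 if S induces a K_5 (all C(5, 2) = 10 edges present). Then P(X_S = 1) = (1/2)^10 = 1/1024. By linearity of expectation, E[# K_5] = C(90, 5) · (1/2)^10 = 43949268 / 1024 = 10987317/256 ≈ 42919.207031.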